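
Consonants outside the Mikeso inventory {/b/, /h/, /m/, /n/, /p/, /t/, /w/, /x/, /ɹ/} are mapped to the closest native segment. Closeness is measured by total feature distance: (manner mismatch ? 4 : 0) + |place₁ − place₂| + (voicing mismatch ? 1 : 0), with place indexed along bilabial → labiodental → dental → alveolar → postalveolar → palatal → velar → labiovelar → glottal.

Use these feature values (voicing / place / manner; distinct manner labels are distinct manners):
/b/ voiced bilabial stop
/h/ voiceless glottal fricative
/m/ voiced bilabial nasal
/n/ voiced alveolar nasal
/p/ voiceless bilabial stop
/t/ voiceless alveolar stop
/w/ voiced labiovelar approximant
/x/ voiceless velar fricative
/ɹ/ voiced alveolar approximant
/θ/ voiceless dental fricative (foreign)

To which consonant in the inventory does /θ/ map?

/x/ is closest: same manner (fricative), place distance 4 (dental→velar), same voicing; total 4. Next closest is /t/ at distance 5.

x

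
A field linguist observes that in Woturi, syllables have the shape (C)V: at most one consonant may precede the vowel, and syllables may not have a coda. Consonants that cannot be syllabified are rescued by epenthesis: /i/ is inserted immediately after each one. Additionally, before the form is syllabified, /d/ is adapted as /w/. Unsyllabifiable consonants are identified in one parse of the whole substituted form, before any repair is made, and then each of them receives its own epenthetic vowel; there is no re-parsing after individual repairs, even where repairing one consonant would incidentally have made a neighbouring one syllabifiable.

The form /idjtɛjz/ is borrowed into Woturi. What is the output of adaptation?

iwijitɛjizi

Substitution: /d/ → /w/, giving /iwjtɛjz/.
Syllabifying with onset maximization leaves /w/, /j/, /j/, /z/ stranded (no codas are permitted; onsets are limited to one consonant).
Inserting the epenthetic vowel yields /w/ → /wi/, /j/ → /ji/, /j/ → /ji/, /z/ → /zi/.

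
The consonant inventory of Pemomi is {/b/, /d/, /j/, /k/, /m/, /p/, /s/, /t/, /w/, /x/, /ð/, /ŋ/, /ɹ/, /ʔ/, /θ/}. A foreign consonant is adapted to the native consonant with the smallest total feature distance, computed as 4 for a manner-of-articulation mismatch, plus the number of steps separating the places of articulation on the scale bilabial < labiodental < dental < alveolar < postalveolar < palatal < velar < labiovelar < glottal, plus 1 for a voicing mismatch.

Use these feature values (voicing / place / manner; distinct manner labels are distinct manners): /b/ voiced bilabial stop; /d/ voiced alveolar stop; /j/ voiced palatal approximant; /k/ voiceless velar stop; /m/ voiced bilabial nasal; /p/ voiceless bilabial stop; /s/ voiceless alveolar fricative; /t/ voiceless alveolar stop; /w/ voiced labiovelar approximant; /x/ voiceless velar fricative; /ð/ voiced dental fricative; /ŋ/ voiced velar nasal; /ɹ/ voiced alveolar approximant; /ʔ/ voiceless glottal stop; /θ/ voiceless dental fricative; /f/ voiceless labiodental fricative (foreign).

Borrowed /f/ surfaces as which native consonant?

/θ/ is closest: same manner (fricative), place distance 1 (labiodental→dental), same voicing; total 1. Next closest is /s/ at distance 2.

θ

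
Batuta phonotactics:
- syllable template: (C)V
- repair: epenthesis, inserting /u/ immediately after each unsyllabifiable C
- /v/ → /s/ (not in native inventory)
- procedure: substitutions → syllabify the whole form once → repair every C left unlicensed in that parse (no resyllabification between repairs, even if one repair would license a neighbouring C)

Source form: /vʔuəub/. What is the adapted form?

Substitution: /v/ → /s/, giving /sʔuəub/.
The consonants /s/, /b/ cannot be parsed into a legal (C)V syllable (no codas are permitted; onsets are limited to one consonant).
Each unlicensed consonant becomes the onset of a new syllable: /s/ → /su/, /b/ → /bu/.

suʔuəubu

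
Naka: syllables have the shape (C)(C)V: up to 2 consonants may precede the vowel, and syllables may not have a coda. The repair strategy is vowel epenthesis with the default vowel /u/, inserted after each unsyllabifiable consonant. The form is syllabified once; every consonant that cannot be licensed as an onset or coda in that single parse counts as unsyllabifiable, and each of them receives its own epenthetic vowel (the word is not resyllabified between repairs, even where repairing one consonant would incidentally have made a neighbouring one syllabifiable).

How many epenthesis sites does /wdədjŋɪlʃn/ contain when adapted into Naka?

4

The unsyllabifiable consonants are /d/, /l/, /ʃ/, /n/; each receives one epenthetic vowel.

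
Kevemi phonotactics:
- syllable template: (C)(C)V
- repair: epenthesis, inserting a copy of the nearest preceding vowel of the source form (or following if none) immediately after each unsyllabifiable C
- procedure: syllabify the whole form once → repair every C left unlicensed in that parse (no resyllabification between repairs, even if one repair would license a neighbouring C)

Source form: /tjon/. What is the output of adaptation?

tjono

Syllabifying with onset maximization leaves /n/ stranded (no codas are permitted; onsets may contain at most 2 consonants).
Each unlicensed consonant becomes the onset of a new syllable: /n/ → /no/.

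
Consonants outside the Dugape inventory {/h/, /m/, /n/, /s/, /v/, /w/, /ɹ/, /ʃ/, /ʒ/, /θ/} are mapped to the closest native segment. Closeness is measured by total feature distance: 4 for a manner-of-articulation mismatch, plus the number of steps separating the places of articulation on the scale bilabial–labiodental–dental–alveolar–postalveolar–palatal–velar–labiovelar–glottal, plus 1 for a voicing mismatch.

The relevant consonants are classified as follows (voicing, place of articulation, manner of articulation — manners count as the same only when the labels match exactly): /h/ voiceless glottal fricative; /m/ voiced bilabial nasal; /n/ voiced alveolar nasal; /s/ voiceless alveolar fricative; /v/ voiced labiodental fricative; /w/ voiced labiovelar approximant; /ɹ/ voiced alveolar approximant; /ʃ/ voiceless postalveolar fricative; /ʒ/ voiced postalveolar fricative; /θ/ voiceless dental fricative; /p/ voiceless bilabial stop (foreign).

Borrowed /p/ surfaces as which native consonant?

/m/ is closest: manner differs (stop→nasal, +4), place distance 0 (bilabial→bilabial), voicing differs (+1); total 5. Next closest is /v/ at distance 6.

m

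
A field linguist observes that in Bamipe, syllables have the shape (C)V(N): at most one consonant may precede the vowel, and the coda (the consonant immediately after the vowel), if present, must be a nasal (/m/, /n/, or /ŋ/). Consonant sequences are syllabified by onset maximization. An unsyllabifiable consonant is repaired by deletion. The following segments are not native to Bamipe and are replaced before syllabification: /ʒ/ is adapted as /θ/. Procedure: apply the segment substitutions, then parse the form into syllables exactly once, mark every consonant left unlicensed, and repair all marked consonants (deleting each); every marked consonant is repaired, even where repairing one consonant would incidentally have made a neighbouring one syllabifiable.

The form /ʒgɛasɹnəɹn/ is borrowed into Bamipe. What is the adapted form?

gɛanə

Substitution: /ʒ/ → /θ/, giving /θgɛasɹnəɹn/.
Under (C)V(N), the unsyllabifiable consonants are /θ/, /s/, /ɹ/, /ɹ/, /n/ (only a nasal (/m/, /n/, or /ŋ/) is licensed in coda position; onsets are limited to one consonant).
Deleting the stranded consonants removes /θ/, /s/, /ɹ/, /ɹ/, /n/.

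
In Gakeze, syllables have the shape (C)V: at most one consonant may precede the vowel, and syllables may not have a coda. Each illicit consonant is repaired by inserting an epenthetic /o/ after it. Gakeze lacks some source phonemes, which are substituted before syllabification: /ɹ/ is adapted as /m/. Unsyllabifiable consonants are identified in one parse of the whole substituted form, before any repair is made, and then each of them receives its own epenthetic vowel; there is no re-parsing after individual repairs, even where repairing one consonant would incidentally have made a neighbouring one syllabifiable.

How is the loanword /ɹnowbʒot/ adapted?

Substitution: /ɹ/ → /m/, giving /mnowbʒot/.
The consonants /m/, /w/, /b/, /t/ cannot be parsed into a legal (C)V syllable (no codas are permitted; onsets are limited to one consonant).
Each unlicensed consonant becomes the onset of a new syllable: /m/ → /mo/, /w/ → /wo/, /b/ → /bo/, /t/ → /to/.

monowoboʒoto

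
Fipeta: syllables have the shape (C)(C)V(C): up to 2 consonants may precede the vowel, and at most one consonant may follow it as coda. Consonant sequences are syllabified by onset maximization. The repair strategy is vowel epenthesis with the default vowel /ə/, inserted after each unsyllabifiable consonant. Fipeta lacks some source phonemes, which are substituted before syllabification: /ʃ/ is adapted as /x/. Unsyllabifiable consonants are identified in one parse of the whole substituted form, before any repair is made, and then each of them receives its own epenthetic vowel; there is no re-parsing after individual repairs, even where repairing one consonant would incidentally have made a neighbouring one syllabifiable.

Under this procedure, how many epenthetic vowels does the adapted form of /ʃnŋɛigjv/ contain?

After substitution the input is /xnŋɛigjv/.
The unsyllabifiable consonants are /x/, /j/, /v/; each receives one epenthetic vowel.

3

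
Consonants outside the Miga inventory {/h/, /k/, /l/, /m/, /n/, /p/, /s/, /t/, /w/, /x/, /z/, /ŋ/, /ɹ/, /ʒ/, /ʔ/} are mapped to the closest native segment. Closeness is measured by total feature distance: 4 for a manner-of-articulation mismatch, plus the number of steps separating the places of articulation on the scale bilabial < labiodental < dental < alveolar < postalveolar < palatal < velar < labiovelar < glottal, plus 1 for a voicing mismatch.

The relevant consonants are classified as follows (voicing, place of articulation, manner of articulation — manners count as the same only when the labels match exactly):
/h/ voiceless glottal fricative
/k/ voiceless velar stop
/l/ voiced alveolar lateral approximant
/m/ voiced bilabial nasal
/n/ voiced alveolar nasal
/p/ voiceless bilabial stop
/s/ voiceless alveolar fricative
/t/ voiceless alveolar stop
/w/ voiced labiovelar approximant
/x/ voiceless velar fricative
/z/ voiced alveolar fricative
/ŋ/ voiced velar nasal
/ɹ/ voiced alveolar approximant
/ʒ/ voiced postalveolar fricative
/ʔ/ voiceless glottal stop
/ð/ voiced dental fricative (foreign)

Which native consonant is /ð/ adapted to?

z

/z/ is closest: same manner (fricative), place distance 1 (dental→alveolar), same voicing; total 1. Next closest is /s/ at distance 2.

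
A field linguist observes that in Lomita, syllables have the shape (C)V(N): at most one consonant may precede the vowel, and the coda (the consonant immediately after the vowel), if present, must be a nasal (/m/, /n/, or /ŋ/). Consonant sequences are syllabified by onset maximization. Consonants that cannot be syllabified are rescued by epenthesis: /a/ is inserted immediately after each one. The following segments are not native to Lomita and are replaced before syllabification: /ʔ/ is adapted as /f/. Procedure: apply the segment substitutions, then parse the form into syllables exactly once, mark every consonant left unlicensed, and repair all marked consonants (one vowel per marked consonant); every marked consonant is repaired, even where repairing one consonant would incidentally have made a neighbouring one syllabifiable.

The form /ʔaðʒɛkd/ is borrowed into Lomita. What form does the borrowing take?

Substitution: /ʔ/ → /f/, giving /faðʒɛkd/.
Under (C)V(N), the unsyllabifiable consonants are /ð/, /k/, /d/ (only a nasal (/m/, /n/, or /ŋ/) is licensed in coda position; onsets are limited to one consonant).
Inserting the epenthetic vowel yields /ð/ → /ða/, /k/ → /ka/, /d/ → /da/.

faðaʒɛkada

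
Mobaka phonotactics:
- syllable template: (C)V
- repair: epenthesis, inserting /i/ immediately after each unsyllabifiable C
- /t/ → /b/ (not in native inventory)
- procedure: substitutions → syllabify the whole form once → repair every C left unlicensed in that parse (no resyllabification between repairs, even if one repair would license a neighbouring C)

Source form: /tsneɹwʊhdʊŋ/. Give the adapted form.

Substitution: /t/ → /b/, giving /bsneɹwʊhdʊŋ/.
The consonants /b/, /s/, /ɹ/, /h/, /ŋ/ cannot be parsed into a legal (C)V syllable (no codas are permitted; onsets are limited to one consonant).
Epenthesis after each stranded consonant: /b/ → /bi/, /s/ → /si/, /ɹ/ → /ɹi/, /h/ → /hi/, /ŋ/ → /ŋi/.

bisineɹiwʊhidʊŋi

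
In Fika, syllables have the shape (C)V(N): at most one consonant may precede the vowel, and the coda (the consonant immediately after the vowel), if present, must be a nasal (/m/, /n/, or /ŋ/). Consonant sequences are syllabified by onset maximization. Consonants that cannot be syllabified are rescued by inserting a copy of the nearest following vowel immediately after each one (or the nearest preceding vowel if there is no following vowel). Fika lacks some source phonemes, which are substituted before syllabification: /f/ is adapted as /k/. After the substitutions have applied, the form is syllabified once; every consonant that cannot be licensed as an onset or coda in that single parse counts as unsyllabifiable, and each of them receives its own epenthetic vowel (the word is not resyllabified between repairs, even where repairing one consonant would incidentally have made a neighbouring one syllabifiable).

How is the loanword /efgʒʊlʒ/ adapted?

Substitution: /f/ → /k/, giving /ekgʒʊlʒ/.
Syllabifying with onset maximization leaves /k/, /g/, /l/, /ʒ/ stranded (only a nasal (/m/, /n/, or /ŋ/) is licensed in coda position; onsets are limited to one consonant).
Each unlicensed consonant becomes the onset of a new syllable: /k/ → /kʊ/, /g/ → /gʊ/, /l/ → /lʊ/, /ʒ/ → /ʒʊ/.

ekʊgʊʒʊlʊʒʊ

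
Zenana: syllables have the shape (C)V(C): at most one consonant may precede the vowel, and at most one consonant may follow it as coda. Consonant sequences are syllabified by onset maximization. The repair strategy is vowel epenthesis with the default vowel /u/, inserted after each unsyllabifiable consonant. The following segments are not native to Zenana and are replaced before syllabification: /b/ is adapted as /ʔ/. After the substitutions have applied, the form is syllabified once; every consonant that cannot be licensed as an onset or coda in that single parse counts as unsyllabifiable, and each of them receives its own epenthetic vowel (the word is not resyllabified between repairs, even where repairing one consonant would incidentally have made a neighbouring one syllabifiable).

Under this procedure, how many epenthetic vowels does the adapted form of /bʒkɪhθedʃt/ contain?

4

After substitution the input is /ʔʒkɪhθedʃt/.
The unsyllabifiable consonants are /ʔ/, /ʒ/, /ʃ/, /t/; each receives one epenthetic vowel.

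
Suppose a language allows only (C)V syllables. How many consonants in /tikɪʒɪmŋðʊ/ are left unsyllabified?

Syllabifying with onset maximization leaves /m/, /ŋ/ stranded (no codas are permitted; onsets are limited to one consonant).

2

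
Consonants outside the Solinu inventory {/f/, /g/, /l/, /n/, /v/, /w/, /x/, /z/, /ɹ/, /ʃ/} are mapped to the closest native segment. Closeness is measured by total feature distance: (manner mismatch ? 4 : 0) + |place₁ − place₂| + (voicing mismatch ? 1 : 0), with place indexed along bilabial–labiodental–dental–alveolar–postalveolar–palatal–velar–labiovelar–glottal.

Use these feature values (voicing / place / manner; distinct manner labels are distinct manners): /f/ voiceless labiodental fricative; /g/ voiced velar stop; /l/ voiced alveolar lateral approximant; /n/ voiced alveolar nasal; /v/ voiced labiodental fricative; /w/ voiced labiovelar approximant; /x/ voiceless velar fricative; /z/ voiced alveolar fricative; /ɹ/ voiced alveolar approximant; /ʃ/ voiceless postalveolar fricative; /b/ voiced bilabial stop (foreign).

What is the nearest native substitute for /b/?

/v/ is closest: manner differs (stop→fricative, +4), place distance 1 (bilabial→labiodental), same voicing; total 5. Next closest is /f/ at distance 6.

v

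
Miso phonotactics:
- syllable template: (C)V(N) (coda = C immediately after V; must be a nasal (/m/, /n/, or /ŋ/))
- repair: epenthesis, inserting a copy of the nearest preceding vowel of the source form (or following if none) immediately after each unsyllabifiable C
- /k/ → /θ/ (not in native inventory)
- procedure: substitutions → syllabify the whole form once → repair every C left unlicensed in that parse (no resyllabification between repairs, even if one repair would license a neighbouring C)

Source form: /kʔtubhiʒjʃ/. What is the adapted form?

Substitution: /k/ → /θ/, giving /θʔtubhiʒjʃ/.
The consonants /θ/, /ʔ/, /b/, /ʒ/, /j/, /ʃ/ cannot be parsed into a legal (C)V(N) syllable (only a nasal (/m/, /n/, or /ŋ/) is licensed in coda position; onsets are limited to one consonant).
Each unlicensed consonant becomes the onset of a new syllable: /θ/ → /θu/, /ʔ/ → /ʔu/, /b/ → /bu/, /ʒ/ → /ʒi/, /j/ → /ji/, /ʃ/ → /ʃi/.

θuʔutubuhiʒijiʃi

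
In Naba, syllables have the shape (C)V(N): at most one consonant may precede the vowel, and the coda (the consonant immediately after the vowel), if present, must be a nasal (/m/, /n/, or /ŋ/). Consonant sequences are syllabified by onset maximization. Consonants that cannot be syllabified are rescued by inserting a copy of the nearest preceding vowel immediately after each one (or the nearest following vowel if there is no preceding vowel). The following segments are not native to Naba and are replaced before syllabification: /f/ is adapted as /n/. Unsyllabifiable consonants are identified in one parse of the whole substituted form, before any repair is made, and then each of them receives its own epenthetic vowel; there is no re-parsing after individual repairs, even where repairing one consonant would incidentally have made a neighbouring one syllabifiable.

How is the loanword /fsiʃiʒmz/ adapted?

nisiʃiʒimizi

Substitution: /f/ → /n/, giving /nsiʃiʒmz/.
Syllabifying with onset maximization leaves /n/, /ʒ/, /m/, /z/ stranded (only a nasal (/m/, /n/, or /ŋ/) is licensed in coda position; onsets are limited to one consonant).
Inserting the epenthetic vowel yields /n/ → /ni/, /ʒ/ → /ʒi/, /m/ → /mi/, /z/ → /zi/.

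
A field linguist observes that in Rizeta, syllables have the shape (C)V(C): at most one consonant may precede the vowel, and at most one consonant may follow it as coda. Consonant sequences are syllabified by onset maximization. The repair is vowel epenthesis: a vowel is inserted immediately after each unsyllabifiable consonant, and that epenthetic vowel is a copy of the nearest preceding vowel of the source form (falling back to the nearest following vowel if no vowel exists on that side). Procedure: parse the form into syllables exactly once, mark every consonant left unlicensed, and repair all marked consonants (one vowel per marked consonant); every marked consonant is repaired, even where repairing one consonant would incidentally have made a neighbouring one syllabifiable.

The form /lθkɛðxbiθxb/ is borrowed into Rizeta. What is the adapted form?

lɛθɛkɛðxɛbiθxibi

The consonants /l/, /θ/, /x/, /x/, /b/ cannot be parsed into a legal (C)V(C) syllable (at most one coda consonant is licensed; onsets are limited to one consonant).
Inserting the epenthetic vowel yields /l/ → /lɛ/, /θ/ → /θɛ/, /x/ → /xɛ/, /x/ → /xi/, /b/ → /bi/.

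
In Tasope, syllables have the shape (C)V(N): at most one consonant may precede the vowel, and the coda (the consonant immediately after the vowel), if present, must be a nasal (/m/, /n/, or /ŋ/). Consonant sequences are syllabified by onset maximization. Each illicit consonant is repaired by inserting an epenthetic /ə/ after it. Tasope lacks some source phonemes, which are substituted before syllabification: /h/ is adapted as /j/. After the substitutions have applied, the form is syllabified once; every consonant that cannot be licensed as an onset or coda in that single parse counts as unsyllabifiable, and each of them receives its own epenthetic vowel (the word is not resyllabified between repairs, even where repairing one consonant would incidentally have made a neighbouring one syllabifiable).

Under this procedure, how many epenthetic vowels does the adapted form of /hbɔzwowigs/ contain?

After substitution the input is /jbɔzwowigs/.
The unsyllabifiable consonants are /j/, /z/, /g/, /s/; each receives one epenthetic vowel.

4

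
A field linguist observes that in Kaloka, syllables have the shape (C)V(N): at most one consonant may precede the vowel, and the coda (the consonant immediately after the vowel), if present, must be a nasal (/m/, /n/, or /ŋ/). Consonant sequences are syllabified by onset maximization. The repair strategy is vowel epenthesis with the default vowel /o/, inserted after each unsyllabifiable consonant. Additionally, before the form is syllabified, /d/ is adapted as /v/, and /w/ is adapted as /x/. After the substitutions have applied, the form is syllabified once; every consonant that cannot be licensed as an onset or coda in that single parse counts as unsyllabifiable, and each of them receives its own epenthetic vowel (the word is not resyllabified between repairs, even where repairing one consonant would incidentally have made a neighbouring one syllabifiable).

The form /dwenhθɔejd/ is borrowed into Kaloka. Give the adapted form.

Substitution: /d/ → /v/, /w/ → /x/, giving /vxenhθɔejv/.
Under (C)V(N), the unsyllabifiable consonants are /v/, /h/, /j/, /v/ (only a nasal (/m/, /n/, or /ŋ/) is licensed in coda position; onsets are limited to one consonant).
Epenthesis after each stranded consonant: /v/ → /vo/, /h/ → /ho/, /j/ → /jo/, /v/ → /vo/.

voxenhoθɔejovo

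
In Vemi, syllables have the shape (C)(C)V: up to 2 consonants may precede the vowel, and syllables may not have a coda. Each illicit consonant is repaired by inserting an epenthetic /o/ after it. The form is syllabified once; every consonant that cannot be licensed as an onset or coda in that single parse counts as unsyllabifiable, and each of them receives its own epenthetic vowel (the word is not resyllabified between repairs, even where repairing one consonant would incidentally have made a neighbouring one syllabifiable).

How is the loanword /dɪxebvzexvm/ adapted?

Under (C)(C)V, the unsyllabifiable consonants are /b/, /x/, /v/, /m/ (no codas are permitted; onsets may contain at most 2 consonants).
Each unlicensed consonant becomes the onset of a new syllable: /b/ → /bo/, /x/ → /xo/, /v/ → /vo/, /m/ → /mo/.

dɪxebovzexovomo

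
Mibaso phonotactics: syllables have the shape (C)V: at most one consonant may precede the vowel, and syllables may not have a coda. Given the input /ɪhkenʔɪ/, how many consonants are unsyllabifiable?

Under (C)V, the unsyllabifiable consonants are /h/, /n/ (no codas are permitted; onsets are limited to one consonant).

2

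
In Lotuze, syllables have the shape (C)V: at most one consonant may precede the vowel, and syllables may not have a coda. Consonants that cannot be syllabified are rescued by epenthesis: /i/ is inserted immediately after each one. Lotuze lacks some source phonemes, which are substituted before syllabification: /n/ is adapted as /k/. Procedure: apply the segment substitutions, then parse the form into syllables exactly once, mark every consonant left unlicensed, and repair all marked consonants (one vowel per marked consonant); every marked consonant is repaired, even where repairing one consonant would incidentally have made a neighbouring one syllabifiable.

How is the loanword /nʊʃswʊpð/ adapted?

kʊʃisiwʊpiði

Substitution: /n/ → /k/, giving /kʊʃswʊpð/.
Syllabifying with onset maximization leaves /ʃ/, /s/, /p/, /ð/ stranded (no codas are permitted; onsets are limited to one consonant).
Each unlicensed consonant becomes the onset of a new syllable: /ʃ/ → /ʃi/, /s/ → /si/, /p/ → /pi/, /ð/ → /ði/.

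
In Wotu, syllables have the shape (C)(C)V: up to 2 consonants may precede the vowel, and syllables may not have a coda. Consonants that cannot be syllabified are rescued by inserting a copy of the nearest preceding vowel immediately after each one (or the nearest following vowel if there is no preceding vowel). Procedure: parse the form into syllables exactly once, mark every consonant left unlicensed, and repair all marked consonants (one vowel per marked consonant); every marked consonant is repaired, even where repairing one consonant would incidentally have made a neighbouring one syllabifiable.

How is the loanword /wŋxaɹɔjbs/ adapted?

waŋxaɹɔjɔbɔsɔ

Syllabifying with onset maximization leaves /w/, /j/, /b/, /s/ stranded (no codas are permitted; onsets may contain at most 2 consonants).
Inserting the epenthetic vowel yields /w/ → /wa/, /j/ → /jɔ/, /b/ → /bɔ/, /s/ → /sɔ/.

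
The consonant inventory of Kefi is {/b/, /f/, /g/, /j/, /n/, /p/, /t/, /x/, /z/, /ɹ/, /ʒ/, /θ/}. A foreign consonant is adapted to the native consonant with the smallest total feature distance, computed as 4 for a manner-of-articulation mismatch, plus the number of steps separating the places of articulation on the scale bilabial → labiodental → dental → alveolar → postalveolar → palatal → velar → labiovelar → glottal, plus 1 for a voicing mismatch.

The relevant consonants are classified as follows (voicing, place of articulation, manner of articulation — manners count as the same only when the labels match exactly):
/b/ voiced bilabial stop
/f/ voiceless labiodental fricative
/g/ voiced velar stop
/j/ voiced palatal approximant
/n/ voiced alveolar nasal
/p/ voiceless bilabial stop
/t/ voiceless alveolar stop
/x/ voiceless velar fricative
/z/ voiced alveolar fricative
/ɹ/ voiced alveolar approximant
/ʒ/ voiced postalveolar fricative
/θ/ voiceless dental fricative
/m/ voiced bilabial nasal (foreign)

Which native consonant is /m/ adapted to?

n

/n/ is closest: same manner (nasal), place distance 3 (bilabial→alveolar), same voicing; total 3. Next closest is /b/ at distance 4.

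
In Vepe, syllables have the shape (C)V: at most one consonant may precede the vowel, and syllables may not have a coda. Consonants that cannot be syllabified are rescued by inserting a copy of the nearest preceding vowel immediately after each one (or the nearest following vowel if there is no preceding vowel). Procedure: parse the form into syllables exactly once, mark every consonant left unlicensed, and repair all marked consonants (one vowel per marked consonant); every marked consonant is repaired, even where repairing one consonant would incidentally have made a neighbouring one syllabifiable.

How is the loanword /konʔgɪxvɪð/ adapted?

The consonants /n/, /ʔ/, /x/, /ð/ cannot be parsed into a legal (C)V syllable (no codas are permitted; onsets are limited to one consonant).
Epenthesis after each stranded consonant: /n/ → /no/, /ʔ/ → /ʔo/, /x/ → /xɪ/, /ð/ → /ðɪ/.

konoʔogɪxɪvɪðɪ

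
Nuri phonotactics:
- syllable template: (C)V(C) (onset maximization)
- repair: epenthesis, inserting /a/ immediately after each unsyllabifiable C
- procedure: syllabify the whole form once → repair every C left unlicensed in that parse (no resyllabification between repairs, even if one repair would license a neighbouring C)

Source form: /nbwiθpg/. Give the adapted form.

Under (C)V(C), the unsyllabifiable consonants are /n/, /b/, /p/, /g/ (at most one coda consonant is licensed; onsets are limited to one consonant).
Inserting the epenthetic vowel yields /n/ → /na/, /b/ → /ba/, /p/ → /pa/, /g/ → /ga/.

nabawiθpaga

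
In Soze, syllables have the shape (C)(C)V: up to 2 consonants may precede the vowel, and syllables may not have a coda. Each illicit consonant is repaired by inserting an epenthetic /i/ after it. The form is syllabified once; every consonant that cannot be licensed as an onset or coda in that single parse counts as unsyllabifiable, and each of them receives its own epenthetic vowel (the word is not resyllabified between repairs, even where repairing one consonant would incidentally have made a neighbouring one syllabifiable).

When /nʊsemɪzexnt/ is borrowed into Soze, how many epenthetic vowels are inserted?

The unsyllabifiable consonants are /x/, /n/, /t/; each receives one epenthetic vowel.

3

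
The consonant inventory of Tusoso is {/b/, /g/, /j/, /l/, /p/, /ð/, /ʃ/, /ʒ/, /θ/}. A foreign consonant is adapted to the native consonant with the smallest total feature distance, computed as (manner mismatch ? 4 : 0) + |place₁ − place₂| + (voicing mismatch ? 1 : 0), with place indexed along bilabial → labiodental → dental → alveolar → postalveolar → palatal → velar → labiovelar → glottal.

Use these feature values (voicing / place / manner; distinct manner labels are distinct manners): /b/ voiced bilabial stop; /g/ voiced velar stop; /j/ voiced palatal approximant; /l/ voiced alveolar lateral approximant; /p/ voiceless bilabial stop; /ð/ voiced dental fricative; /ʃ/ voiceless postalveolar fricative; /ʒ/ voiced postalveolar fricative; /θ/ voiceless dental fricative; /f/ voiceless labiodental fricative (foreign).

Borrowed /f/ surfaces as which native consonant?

/θ/ is closest: same manner (fricative), place distance 1 (labiodental→dental), same voicing; total 1. Next closest is /ð/ at distance 2.

θ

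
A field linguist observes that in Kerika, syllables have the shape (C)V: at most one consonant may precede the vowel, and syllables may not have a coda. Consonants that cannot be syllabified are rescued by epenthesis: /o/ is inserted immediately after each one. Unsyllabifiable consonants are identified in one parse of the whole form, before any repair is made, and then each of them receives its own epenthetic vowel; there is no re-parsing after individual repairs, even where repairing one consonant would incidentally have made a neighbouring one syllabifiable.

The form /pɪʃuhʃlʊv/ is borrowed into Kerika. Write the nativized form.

pɪʃuhoʃolʊvo

The consonants /h/, /ʃ/, /v/ cannot be parsed into a legal (C)V syllable (no codas are permitted; onsets are limited to one consonant).
Epenthesis after each stranded consonant: /h/ → /ho/, /ʃ/ → /ʃo/, /v/ → /vo/.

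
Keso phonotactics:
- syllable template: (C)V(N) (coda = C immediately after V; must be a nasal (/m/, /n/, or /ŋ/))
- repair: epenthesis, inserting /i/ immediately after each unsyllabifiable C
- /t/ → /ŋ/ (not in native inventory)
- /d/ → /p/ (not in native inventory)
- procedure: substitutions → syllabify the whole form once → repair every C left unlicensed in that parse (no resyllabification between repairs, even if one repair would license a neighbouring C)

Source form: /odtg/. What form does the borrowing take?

Substitution: /d/ → /p/, /t/ → /ŋ/, giving /opŋg/.
Under (C)V(N), the unsyllabifiable consonants are /p/, /ŋ/, /g/ (only a nasal (/m/, /n/, or /ŋ/) is licensed in coda position; onsets are limited to one consonant).
Inserting the epenthetic vowel yields /p/ → /pi/, /ŋ/ → /ŋi/, /g/ → /gi/.

opiŋigi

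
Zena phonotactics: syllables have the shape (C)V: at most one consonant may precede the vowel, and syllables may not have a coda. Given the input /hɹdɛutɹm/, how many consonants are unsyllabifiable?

Syllabifying with onset maximization leaves /h/, /ɹ/, /t/, /ɹ/, /m/ stranded (no codas are permitted; onsets are limited to one consonant).

5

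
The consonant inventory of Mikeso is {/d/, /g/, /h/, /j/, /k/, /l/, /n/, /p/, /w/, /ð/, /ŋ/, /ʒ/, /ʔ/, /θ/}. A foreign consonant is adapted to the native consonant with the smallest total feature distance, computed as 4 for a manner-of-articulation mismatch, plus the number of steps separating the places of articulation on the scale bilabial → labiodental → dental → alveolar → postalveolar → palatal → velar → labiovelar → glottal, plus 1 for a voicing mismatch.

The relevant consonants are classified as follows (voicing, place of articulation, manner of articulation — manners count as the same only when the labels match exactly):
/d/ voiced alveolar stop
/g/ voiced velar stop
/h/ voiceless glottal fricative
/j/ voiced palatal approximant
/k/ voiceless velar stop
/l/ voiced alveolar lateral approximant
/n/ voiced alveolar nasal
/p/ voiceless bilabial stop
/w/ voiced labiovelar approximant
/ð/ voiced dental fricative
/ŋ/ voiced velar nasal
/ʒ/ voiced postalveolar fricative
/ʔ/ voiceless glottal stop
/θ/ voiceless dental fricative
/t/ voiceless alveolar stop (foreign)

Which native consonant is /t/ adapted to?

d

/d/ is closest: same manner (stop), place distance 0 (alveolar→alveolar), voicing differs (+1); total 1. Next closest is /k/ at distance 3.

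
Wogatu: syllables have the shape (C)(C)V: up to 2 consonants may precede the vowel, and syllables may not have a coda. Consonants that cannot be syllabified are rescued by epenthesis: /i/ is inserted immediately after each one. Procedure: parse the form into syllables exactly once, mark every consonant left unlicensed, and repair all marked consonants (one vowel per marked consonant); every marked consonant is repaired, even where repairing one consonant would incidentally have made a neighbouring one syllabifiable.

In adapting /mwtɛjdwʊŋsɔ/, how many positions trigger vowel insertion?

2

The unsyllabifiable consonants are /m/, /j/; each receives one epenthetic vowel.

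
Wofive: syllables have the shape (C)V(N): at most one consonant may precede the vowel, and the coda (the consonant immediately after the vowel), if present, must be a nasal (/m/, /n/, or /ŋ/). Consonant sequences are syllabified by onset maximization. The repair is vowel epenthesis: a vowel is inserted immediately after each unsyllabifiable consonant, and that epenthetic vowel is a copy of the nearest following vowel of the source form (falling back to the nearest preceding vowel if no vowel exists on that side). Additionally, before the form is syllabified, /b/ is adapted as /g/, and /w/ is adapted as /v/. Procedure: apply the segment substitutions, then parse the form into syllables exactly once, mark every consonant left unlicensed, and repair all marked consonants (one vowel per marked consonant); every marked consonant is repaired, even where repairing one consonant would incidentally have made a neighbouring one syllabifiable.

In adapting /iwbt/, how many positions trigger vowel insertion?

After substitution the input is /ivgt/.
The unsyllabifiable consonants are /v/, /g/, /t/; each receives one epenthetic vowel.

3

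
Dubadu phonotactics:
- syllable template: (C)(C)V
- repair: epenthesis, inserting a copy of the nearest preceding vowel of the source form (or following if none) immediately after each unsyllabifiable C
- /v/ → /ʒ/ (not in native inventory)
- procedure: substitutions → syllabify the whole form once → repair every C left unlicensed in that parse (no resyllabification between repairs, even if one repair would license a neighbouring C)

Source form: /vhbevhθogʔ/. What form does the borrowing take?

Substitution: /v/ → /ʒ/, giving /ʒhbeʒhθogʔ/.
Under (C)(C)V, the unsyllabifiable consonants are /ʒ/, /ʒ/, /g/, /ʔ/ (no codas are permitted; onsets may contain at most 2 consonants).
Inserting the epenthetic vowel yields /ʒ/ → /ʒe/, /ʒ/ → /ʒe/, /g/ → /go/, /ʔ/ → /ʔo/.

ʒehbeʒehθogoʔo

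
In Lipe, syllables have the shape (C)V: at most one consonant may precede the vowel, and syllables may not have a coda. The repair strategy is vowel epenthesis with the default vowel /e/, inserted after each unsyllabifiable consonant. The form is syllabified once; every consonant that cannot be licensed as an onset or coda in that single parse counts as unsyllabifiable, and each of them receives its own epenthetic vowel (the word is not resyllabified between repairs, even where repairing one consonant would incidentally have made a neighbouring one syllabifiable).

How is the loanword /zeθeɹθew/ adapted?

zeθeɹeθewe

Syllabifying with onset maximization leaves /ɹ/, /w/ stranded (no codas are permitted; onsets are limited to one consonant).
Inserting the epenthetic vowel yields /ɹ/ → /ɹe/, /w/ → /we/.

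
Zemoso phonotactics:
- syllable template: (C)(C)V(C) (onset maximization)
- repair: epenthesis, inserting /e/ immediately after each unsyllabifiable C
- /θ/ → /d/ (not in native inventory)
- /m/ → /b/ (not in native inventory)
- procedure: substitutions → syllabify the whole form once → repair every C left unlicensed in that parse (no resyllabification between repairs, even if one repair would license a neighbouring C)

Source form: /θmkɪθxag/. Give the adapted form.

debkɪdxag

Substitution: /θ/ → /d/, /m/ → /b/, giving /dbkɪdxag/.
Under (C)(C)V(C), the unsyllabifiable consonants are /d/ (at most one coda consonant is licensed; onsets may contain at most 2 consonants).
Epenthesis after each stranded consonant: /d/ → /de/.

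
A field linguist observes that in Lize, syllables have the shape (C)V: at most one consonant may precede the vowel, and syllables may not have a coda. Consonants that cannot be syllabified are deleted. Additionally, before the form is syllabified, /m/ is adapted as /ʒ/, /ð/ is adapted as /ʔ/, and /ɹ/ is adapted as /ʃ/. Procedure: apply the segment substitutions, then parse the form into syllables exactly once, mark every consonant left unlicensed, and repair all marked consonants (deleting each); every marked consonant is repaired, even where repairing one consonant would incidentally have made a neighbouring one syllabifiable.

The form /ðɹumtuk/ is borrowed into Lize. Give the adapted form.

Substitution: /ð/ → /ʔ/, /ɹ/ → /ʃ/, /m/ → /ʒ/, giving /ʔʃuʒtuk/.
The consonants /ʔ/, /ʒ/, /k/ cannot be parsed into a legal (C)V syllable (no codas are permitted; onsets are limited to one consonant).
Each unlicensed consonant is deleted: /ʔ/, /ʒ/, /k/.

ʃutu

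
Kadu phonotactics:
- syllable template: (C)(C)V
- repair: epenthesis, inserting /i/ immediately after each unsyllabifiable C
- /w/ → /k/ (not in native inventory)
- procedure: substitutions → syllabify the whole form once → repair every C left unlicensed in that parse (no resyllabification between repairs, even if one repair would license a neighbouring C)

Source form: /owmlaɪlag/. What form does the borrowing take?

okimlaɪlagi

Substitution: /w/ → /k/, giving /okmlaɪlag/.
Syllabifying with onset maximization leaves /k/, /g/ stranded (no codas are permitted; onsets may contain at most 2 consonants).
Inserting the epenthetic vowel yields /k/ → /ki/, /g/ → /gi/.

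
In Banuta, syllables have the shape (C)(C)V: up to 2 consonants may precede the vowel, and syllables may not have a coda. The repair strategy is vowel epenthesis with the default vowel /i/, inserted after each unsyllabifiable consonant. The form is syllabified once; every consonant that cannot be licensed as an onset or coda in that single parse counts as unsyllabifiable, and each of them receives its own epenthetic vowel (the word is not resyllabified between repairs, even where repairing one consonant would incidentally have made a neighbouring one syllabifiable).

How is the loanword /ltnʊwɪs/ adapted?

The consonants /l/, /s/ cannot be parsed into a legal (C)(C)V syllable (no codas are permitted; onsets may contain at most 2 consonants).
Epenthesis after each stranded consonant: /l/ → /li/, /s/ → /si/.

litnʊwɪsi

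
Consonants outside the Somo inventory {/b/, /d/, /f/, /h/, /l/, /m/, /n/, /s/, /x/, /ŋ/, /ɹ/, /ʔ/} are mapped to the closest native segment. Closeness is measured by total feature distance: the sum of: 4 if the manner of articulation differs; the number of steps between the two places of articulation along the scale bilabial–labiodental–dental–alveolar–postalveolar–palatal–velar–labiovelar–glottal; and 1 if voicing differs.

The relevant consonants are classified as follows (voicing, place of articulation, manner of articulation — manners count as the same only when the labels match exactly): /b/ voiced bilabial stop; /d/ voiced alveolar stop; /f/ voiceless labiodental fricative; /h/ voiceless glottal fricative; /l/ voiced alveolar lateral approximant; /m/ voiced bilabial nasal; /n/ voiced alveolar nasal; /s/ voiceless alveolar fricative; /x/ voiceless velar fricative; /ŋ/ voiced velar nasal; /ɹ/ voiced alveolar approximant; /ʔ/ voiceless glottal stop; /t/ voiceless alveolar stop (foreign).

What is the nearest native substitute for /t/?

/d/ is closest: same manner (stop), place distance 0 (alveolar→alveolar), voicing differs (+1); total 1. Next closest is /b/ at distance 4.

d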